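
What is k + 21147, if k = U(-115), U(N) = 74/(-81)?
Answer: 1712833/81 ≈ 21146.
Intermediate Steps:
U(N) = -74/81 (U(N) = 74*(-1/81) = -74/81)
k = -74/81 ≈ -0.91358
k + 21147 = -74/81 + 21147 = 1712833/81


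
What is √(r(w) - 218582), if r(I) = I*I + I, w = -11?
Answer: 2*I*√54618 ≈ 467.41*I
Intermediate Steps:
r(I) = I + I² (r(I) = I² + I = I + I²)
√(r(w) - 218582) = √(-11*(1 - 11) - 218582) = √(-11*(-10) - 218582) = √(110 - 218582) = √(-218472) = 2*I*√54618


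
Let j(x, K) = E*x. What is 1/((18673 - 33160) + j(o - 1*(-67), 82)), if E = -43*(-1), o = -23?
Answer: -1/12595 ≈ -7.9397e-5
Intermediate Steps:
E = 43
j(x, K) = 43*x
1/((18673 - 33160) + j(o - 1*(-67), 82)) = 1/((18673 - 33160) + 43*(-23 - 1*(-67))) = 1/(-14487 + 43*(-23 + 67)) = 1/(-14487 + 43*44) = 1/(-14487 + 1892) = 1/(-12595) = -1/12595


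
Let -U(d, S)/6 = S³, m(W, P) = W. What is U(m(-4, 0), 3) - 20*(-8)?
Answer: -2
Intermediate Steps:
U(d, S) = -6*S³
U(m(-4, 0), 3) - 20*(-8) = -6*3³ - 20*(-8) = -6*27 + 160 = -162 + 160 = -2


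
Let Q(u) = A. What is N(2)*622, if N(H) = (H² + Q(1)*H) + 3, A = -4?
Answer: -622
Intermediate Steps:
Q(u) = -4
N(H) = 3 + H² - 4*H (N(H) = (H² - 4*H) + 3 = 3 + H² - 4*H)
N(2)*622 = (3 + 2² - 4*2)*622 = (3 + 4 - 8)*622 = -1*622 = -622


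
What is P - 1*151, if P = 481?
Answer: 330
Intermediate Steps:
P - 1*151 = 481 - 1*151 = 481 - 151 = 330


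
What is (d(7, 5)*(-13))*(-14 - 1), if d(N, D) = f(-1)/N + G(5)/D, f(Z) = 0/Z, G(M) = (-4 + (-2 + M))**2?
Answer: 39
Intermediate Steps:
G(M) = (-6 + M)**2
f(Z) = 0
d(N, D) = 1/D (d(N, D) = 0/N + (-6 + 5)**2/D = 0 + (-1)**2/D = 0 + 1/D = 1/D)
(d(7, 5)*(-13))*(-14 - 1) = (-13/5)*(-14 - 1) = ((1/5)*(-13))*(-15) = -13/5*(-15) = 39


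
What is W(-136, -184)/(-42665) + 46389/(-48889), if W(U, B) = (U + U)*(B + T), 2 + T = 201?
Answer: -355943913/417169837 ≈ -0.85324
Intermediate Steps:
T = 199 (T = -2 + 201 = 199)
W(U, B) = 2*U*(199 + B) (W(U, B) = (U + U)*(B + 199) = (2*U)*(199 + B) = 2*U*(199 + B))
W(-136, -184)/(-42665) + 46389/(-48889) = (2*(-136)*(199 - 184))/(-42665) + 46389/(-48889) = (2*(-136)*15)*(-1/42665) + 46389*(-1/48889) = -4080*(-1/42665) - 46389/48889 = 816/8533 - 46389/48889 = -355943913/417169837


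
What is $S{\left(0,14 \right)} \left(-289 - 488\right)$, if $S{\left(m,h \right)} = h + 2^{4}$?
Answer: $-23310$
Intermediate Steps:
$S{\left(m,h \right)} = 16 + h$ ($S{\left(m,h \right)} = h + 16 = 16 + h$)
$S{\left(0,14 \right)} \left(-289 - 488\right) = \left(16 + 14\right) \left(-289 - 488\right) = 30 \left(-777\right) = -23310$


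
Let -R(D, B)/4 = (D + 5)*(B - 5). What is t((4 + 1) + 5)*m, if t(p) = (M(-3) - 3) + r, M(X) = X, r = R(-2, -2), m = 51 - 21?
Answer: 2340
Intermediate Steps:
m = 30
R(D, B) = -4*(-5 + B)*(5 + D) (R(D, B) = -4*(D + 5)*(B - 5) = -4*(5 + D)*(-5 + B) = -4*(-5 + B)*(5 + D))
r = 84 (r = 100 - 20*(-2) + 20*(-2) - 4*(-2)*(-2) = 100 + 40 - 40 - 16 = 84)
t(p) = 78 (t(p) = (-3 - 3) + 84 = -6 + 84 = 78)
t((4 + 1) + 5)*m = 78*30 = 2340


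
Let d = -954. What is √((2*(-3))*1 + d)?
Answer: 8*I*√15 ≈ 30.984*I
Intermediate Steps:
√((2*(-3))*1 + d) = √((2*(-3))*1 - 954) = √(-6*1 - 954) = √(-6 - 954) = √(-960) = 8*I*√15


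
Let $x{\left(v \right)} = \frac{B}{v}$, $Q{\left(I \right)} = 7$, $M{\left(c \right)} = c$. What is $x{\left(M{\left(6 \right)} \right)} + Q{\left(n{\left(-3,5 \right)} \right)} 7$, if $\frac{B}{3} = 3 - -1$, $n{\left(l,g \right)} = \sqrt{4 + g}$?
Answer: $51$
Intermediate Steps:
$B = 12$ ($B = 3 \left(3 - -1\right) = 3 \left(3 + 1\right) = 3 \cdot 4 = 12$)
$x{\left(v \right)} = \frac{12}{v}$
$x{\left(M{\left(6 \right)} \right)} + Q{\left(n{\left(-3,5 \right)} \right)} 7 = \frac{12}{6} + 7 \cdot 7 = 12 \cdot \frac{1}{6} + 49 = 2 + 49 = 51$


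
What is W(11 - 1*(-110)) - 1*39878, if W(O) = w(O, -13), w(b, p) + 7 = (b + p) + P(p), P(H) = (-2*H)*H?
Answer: -40115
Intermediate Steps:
P(H) = -2*H²
w(b, p) = -7 + b + p - 2*p² (w(b, p) = -7 + ((b + p) - 2*p²) = -7 + (b + p - 2*p²) = -7 + b + p - 2*p²)
W(O) = -358 + O (W(O) = -7 + O - 13 - 2*(-13)² = -7 + O - 13 - 2*169 = -7 + O - 13 - 338 = -358 + O)
W(11 - 1*(-110)) - 1*39878 = (-358 + (11 - 1*(-110))) - 1*39878 = (-358 + (11 + 110)) - 39878 = (-358 + 121) - 39878 = -237 - 39878 = -40115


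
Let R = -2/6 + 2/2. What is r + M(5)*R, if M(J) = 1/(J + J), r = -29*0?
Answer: 1/15 ≈ 0.066667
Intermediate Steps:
R = ⅔ (R = -2*⅙ + 2*(½) = -⅓ + 1 = ⅔ ≈ 0.66667)
r = 0
M(J) = 1/(2*J)
r + M(5)*R = 0 + ((½)/5)*(⅔) = 0 + ((½)*(⅕))*(⅔) = 0 + (⅒)*(⅔) = 0 + 1/15 = 1/15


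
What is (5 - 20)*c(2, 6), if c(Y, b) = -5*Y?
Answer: 150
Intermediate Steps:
(5 - 20)*c(2, 6) = (5 - 20)*(-5*2) = -15*(-10) = 150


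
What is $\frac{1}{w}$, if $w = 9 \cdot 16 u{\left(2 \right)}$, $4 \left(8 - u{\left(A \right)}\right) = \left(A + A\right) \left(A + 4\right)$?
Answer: $\frac{1}{288} \approx 0.0034722$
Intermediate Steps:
$u{\left(A \right)} = 8 - \frac{A \left(4 + A\right)}{2}$ ($u{\left(A \right)} = 8 - \frac{\left(A + A\right) \left(A + 4\right)}{4} = 8 - \frac{2 A \left(4 + A\right)}{4} = 8 - \frac{A \left(4 + A\right)}{2}$)
$w = 288$ ($w = 9 \cdot 16 \left(8 - 4 - \frac{2^{2}}{2}\right) = 144 \left(8 - 4 - 2\right) = 144 \cdot 2 = 288$)
$\frac{1}{w} = \frac{1}{288}$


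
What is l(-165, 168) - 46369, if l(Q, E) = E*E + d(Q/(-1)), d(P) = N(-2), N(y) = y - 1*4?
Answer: -18151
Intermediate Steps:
N(y) = -4 + y (N(y) = y - 4 = -4 + y)
d(P) = -6 (d(P) = -4 - 2 = -6)
l(Q, E) = -6 + E**2 (l(Q, E) = E*E - 6 = E**2 - 6 = -6 + E**2)
l(-165, 168) - 46369 = (-6 + 168**2) - 46369 = (-6 + 28224) - 46369 = 28218 - 46369 = -18151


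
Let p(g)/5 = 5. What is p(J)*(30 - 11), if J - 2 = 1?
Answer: 475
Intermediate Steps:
J = 3 (J = 2 + 1 = 3)
p(g) = 25 (p(g) = 5*5 = 25)
p(J)*(30 - 11) = 25*(30 - 11) = 25*19 = 475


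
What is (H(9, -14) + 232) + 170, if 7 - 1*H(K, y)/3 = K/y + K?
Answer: 5571/14 ≈ 397.93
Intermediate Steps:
H(K, y) = 21 - 3*K - 3*K/y (H(K, y) = 21 - 3*(K/y + K) = 21 - 3*(K + K/y) = 21 + (-3*K - 3*K/y) = 21 - 3*K - 3*K/y)
(H(9, -14) + 232) + 170 = ((21 - 3*9 - 3*9/(-14)) + 232) + 170 = ((21 - 27 - 3*9*(-1/14)) + 232) + 170 = ((21 - 27 + 27/14) + 232) + 170 = (-57/14 + 232) + 170 = 3191/14 + 170 = 5571/14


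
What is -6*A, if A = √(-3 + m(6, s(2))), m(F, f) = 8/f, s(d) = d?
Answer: -6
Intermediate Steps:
A = 1 (A = √(-3 + 8/2) = √(-3 + 8*(½)) = √(-3 + 4) = √1 = 1)
-6*A = -6*1 = -6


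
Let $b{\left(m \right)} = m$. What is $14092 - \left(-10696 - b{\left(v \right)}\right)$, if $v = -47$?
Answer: $24741$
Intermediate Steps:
$14092 - \left(-10696 - b{\left(v \right)}\right) = 14092 - -10649 = 14092 + \left(\left(-47 - 3274\right) + 13970\right) = 14092 + \left(-3321 + 13970\right) = 14092 + 10649 = 24741$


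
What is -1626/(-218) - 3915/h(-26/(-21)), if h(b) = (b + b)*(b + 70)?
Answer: -124945239/8479328 ≈ -14.735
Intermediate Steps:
h(b) = 2*b*(70 + b) (h(b) = (2*b)*(70 + b) = 2*b*(70 + b))
-1626/(-218) - 3915/h(-26/(-21)) = -1626/(-218) - 3915*21/(52*(70 - 26/(-21))) = -1626*(-1/218) - 3915*21/(52*(70 - 26*(-1/21))) = 813/109 - 3915*21/(52*(70 + 26/21)) = 813/109 - 3915/(2*(26/21)*(1496/21)) = 813/109 - 3915/77792/441 = 813/109 - 3915*441/77792 = 813/109 - 1726515/77792 = -124945239/8479328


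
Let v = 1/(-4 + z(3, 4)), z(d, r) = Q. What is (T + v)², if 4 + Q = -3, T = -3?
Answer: 1156/121 ≈ 9.5537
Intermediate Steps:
Q = -7 (Q = -4 - 3 = -7)
z(d, r) = -7
v = -1/11 (v = 1/(-4 - 7) = 1/(-11) = -1/11 ≈ -0.090909)
(T + v)² = (-3 - 1/11)² = (-34/11)² = 1156/121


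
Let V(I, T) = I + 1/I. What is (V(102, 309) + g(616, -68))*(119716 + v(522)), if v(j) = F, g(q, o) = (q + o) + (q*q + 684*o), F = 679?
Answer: 4096631182655/102 ≈ 4.0163e+10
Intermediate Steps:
g(q, o) = q + q**2 + 685*o (g(q, o) = (o + q) + (q**2 + 684*o) = q + q**2 + 685*o)
v(j) = 679
(V(102, 309) + g(616, -68))*(119716 + v(522)) = ((102 + 1/102) + (616 + 616**2 + 685*(-68)))*(119716 + 679) = ((102 + 1/102) + (616 + 379456 - 46580))*120395 = (10405/102 + 333492)*120395 = (34026589/102)*120395 = 4096631182655/102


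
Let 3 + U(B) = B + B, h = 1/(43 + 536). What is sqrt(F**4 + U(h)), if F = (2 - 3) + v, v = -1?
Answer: sqrt(4359291)/579 ≈ 3.6060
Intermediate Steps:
F = -2 (F = (2 - 3) - 1 = -1 - 1 = -2)
h = 1/579 ≈ 0.0017271
U(B) = -3 + 2*B (U(B) = -3 + (B + B) = -3 + 2*B)
sqrt(F**4 + U(h)) = sqrt((-2)**4 + (-3 + 2*(1/579))) = sqrt(16 + (-3 + 2/579)) = sqrt(16 - 1735/579) = sqrt(7529/579) = sqrt(4359291)/579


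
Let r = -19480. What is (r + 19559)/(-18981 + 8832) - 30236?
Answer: -306865243/10149 ≈ -30236.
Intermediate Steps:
(r + 19559)/(-18981 + 8832) - 30236 = (-19480 + 19559)/(-18981 + 8832) - 30236 = 79/(-10149) - 30236 = 79*(-1/10149) - 30236 = -79/10149 - 30236 = -306865243/10149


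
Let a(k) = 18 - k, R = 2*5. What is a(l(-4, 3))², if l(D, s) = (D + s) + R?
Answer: 81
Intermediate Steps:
R = 10
l(D, s) = 10 + D + s (l(D, s) = (D + s) + 10 = 10 + D + s)
a(l(-4, 3))² = (18 - (10 - 4 + 3))² = (18 - 1*9)² = (18 - 9)² = 9² = 81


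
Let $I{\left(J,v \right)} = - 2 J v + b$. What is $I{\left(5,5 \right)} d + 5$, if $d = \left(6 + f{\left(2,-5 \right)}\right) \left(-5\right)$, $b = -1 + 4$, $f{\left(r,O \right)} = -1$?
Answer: $1180$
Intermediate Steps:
$b = 3$
$d = -25$ ($d = \left(6 - 1\right) \left(-5\right) = 5 \left(-5\right) = -25$)
$I{\left(J,v \right)} = 3 - 2 J v$ ($I{\left(J,v \right)} = - 2 J v + 3 = 3 - 2 J v$)
$I{\left(5,5 \right)} d + 5 = \left(3 - 10 \cdot 5\right) \left(-25\right) + 5 = \left(3 - 50\right) \left(-25\right) + 5 = \left(-47\right) \left(-25\right) + 5 = 1175 + 5 = 1180$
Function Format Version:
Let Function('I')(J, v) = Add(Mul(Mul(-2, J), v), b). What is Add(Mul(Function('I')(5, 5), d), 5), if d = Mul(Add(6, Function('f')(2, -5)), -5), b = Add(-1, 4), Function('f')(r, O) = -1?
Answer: 1180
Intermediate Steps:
b = 3
d = -25 (d = Mul(Add(6, -1), -5) = Mul(5, -5) = -25)
Function('I')(J, v) = Add(3, Mul(-2, J, v)) (Function('I')(J, v) = Add(Mul(Mul(-2, J), v), 3) = Add(Mul(-2, J, v), 3) = Add(3, Mul(-2, J, v)))
Add(Mul(Function('I')(5, 5), d), 5) = Add(Mul(Add(3, Mul(-2, 5, 5)), -25), 5) = Add(Mul(Add(3, -50), -25), 5) = Add(Mul(-47, -25), 5) = Add(1175, 5) = 1180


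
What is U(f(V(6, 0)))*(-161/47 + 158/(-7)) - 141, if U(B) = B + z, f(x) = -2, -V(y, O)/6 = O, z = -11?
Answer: 64800/329 ≈ 196.96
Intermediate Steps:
V(y, O) = -6*O
U(B) = -11 + B (U(B) = B - 11 = -11 + B)
U(f(V(6, 0)))*(-161/47 + 158/(-7)) - 141 = (-11 - 2)*(-161/47 + 158/(-7)) - 141 = -13*(-161*1/47 + 158*(-⅐)) - 141 = -13*(-161/47 - 158/7) - 141 = -13*(-8553/329) - 141 = 111189/329 - 141 = 64800/329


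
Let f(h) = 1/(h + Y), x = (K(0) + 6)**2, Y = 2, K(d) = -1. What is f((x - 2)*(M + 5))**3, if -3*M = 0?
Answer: 1/1601613 ≈ 6.2437e-7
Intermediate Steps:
M = 0 (M = -1/3*0 = 0)
x = 25 (x = (-1 + 6)**2 = 5**2 = 25)
f(h) = 1/(2 + h) (f(h) = 1/(h + 2) = 1/(2 + h))
f((x - 2)*(M + 5))**3 = (1/(2 + (25 - 2)*(0 + 5)))**3 = (1/(2 + 23*5))**3 = (1/(2 + 115))**3 = (1/117)**3 = 1/1601613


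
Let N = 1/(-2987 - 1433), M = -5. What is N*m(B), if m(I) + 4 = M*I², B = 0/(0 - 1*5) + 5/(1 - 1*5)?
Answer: 189/70720 ≈ 0.0026725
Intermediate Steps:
B = -5/4 (B = 0/(0 - 5) + 5/(1 - 5) = 0/(-5) + 5/(-4) = 0*(-⅕) + 5*(-¼) = 0 - 5/4 = -5/4 ≈ -1.2500)
m(I) = -4 - 5*I²
N = -1/4420 (N = 1/(-4420) = -1/4420 ≈ -0.00022624)
N*m(B) = -(-4 - 5*(-5/4)²)/4420 = -(-4 - 5*25/16)/4420 = -(-4 - 125/16)/4420 = -1/4420*(-189/16) = 189/70720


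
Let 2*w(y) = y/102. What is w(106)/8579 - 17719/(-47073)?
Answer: 23390117/62129118 ≈ 0.37648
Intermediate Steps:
w(y) = y/204 (w(y) = (y/102)/2 = y/204)
w(106)/8579 - 17719/(-47073) = ((1/204)*106)/8579 - 17719/(-47073) = (53/102)*(1/8579) - 17719*(-1/47073) = 53/875058 + 1363/3621 = 23390117/62129118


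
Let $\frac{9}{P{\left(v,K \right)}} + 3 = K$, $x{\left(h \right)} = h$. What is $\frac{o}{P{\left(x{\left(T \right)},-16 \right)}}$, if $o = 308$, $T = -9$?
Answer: $- \frac{5852}{9} \approx -650.22$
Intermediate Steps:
$P{\left(v,K \right)} = \frac{9}{-3 + K}$
$\frac{o}{P{\left(x{\left(T \right)},-16 \right)}} = \frac{308}{9 \frac{1}{-3 - 16}} = \frac{308}{9 \frac{1}{-19}} = \frac{308}{9 \left(- \frac{1}{19}\right)} = \frac{308}{- \frac{9}{19}} = 308 \left(- \frac{19}{9}\right) = - \frac{5852}{9}$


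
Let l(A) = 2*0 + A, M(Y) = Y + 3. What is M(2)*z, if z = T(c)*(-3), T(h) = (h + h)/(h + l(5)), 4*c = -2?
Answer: 10/3 ≈ 3.3333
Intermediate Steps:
M(Y) = 3 + Y
c = -½ (c = (¼)*(-2) = -½ ≈ -0.50000)
l(A) = A (l(A) = 0 + A = A)
T(h) = 2*h/(5 + h) (T(h) = (h + h)/(h + 5) = (2*h)/(5 + h) = 2*h/(5 + h))
z = ⅔ (z = (2*(-½)/(5 - ½))*(-3) = (2*(-½)/(9/2))*(-3) = (2*(-½)*(2/9))*(-3) = -2/9*(-3) = ⅔ ≈ 0.66667)
M(2)*z = (3 + 2)*(⅔) = 5*(⅔) = 10/3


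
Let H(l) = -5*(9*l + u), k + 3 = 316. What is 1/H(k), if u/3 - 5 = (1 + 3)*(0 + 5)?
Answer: -1/14460 ≈ -6.9156e-5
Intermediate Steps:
k = 313 (k = -3 + 316 = 313)
u = 75 (u = 15 + 3*((1 + 3)*(0 + 5)) = 15 + 3*(4*5) = 15 + 3*20 = 15 + 60 = 75)
H(l) = -375 - 45*l (H(l) = -5*(9*l + 75) = -5*(75 + 9*l) = -375 - 45*l)
1/H(k) = 1/(-375 - 45*313) = 1/(-375 - 14085) = 1/(-14460) = -1/14460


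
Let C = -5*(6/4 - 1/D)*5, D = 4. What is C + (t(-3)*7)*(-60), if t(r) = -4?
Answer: 6595/4 ≈ 1648.8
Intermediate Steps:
C = -125/4 (C = -5*(6/4 - 1/4)*5 = -5*(6*(¼) - 1*¼)*5 = -5*(3/2 - ¼)*5 = -5*5/4*5 = -25/4*5 = -125/4 ≈ -31.250)
C + (t(-3)*7)*(-60) = -125/4 - 4*7*(-60) = -125/4 - 28*(-60) = -125/4 + 1680 = 6595/4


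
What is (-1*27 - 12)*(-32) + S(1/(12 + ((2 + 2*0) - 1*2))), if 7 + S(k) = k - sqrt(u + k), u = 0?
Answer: 14893/12 - sqrt(3)/6 ≈ 1240.8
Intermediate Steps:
S(k) = -7 + k - sqrt(k) (S(k) = -7 + (k - sqrt(0 + k)) = -7 + (k - sqrt(k)) = -7 + k - sqrt(k))
(-1*27 - 12)*(-32) + S(1/(12 + ((2 + 2*0) - 1*2))) = (-1*27 - 12)*(-32) + (-7 + 1/(12 + ((2 + 2*0) - 1*2)) - sqrt(1/(12 + ((2 + 2*0) - 1*2)))) = (-27 - 12)*(-32) + (-7 + 1/(12 + ((2 + 0) - 2)) - sqrt(1/(12 + ((2 + 0) - 2)))) = -39*(-32) + (-7 + 1/(12 + (2 - 2)) - sqrt(1/(12 + (2 - 2)))) = 1248 + (-7 + 1/(12 + 0) - sqrt(1/(12 + 0))) = 1248 + (-7 + 1/12 - sqrt(1/12)) = 1248 + (-7 + 1/12 - sqrt(3)/6) = 1248 + (-83/12 - sqrt(3)/6) = 14893/12 - sqrt(3)/6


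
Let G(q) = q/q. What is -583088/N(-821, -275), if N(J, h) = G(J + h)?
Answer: -583088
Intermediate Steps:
G(q) = 1
N(J, h) = 1
-583088/N(-821, -275) = -583088/1 = -583088*1 = -583088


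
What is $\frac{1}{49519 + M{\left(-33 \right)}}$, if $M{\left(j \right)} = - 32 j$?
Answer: $\frac{1}{50575} \approx 1.9773 \cdot 10^{-5}$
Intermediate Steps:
$\frac{1}{49519 + M{\left(-33 \right)}} = \frac{1}{49519 - -1056} = \frac{1}{49519 + 1056} = \frac{1}{50575}$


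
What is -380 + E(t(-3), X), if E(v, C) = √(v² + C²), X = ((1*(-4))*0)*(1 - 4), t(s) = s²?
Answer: -371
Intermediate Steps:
X = 0 (X = -4*0*(-3) = 0*(-3) = 0)
E(v, C) = √(C² + v²)
-380 + E(t(-3), X) = -380 + √(0² + ((-3)²)²) = -380 + √(0 + 9²) = -380 + √(0 + 81) = -380 + √81 = -380 + 9 = -371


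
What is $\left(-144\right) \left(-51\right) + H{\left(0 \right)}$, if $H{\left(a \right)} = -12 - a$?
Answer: $7332$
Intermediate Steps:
$\left(-144\right) \left(-51\right) + H{\left(0 \right)} = \left(-144\right) \left(-51\right) - 12 = 7344 + \left(-12 + 0\right) = 7344 - 12 = 7332$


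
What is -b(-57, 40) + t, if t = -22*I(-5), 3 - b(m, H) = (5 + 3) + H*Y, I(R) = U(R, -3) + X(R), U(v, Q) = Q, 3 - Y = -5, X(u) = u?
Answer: 501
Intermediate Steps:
Y = 8 (Y = 3 - 1*(-5) = 3 + 5 = 8)
I(R) = -3 + R
b(m, H) = -5 - 8*H (b(m, H) = 3 - ((5 + 3) + H*8) = 3 - (8 + 8*H) = 3 + (-8 - 8*H) = -5 - 8*H)
t = 176 (t = -22*(-3 - 5) = -22*(-8) = 176)
-b(-57, 40) + t = -(-5 - 8*40) + 176 = -(-5 - 320) + 176 = -1*(-325) + 176 = 325 + 176 = 501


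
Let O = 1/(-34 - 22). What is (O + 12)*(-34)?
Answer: -11407/28 ≈ -407.39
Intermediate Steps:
O = -1/56 (O = 1/(-56) = -1/56 ≈ -0.017857)
(O + 12)*(-34) = (-1/56 + 12)*(-34) = (671/56)*(-34) = -11407/28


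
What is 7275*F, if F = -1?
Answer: -7275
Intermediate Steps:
7275*F = 7275*(-1) = -7275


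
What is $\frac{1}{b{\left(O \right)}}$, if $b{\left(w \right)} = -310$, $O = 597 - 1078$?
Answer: $- \frac{1}{310} \approx -0.0032258$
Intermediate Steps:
$O = -481$
$\frac{1}{b{\left(O \right)}} = \frac{1}{-310} = - \frac{1}{310}$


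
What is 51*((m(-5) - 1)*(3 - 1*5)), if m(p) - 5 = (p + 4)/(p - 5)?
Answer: -2091/5 ≈ -418.20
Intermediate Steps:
m(p) = 5 + (4 + p)/(-5 + p) (m(p) = 5 + (p + 4)/(p - 5) = 5 + (4 + p)/(-5 + p))
51*((m(-5) - 1)*(3 - 1*5)) = 51*((3*(-7 + 2*(-5))/(-5 - 5) - 1)*(3 - 1*5)) = 51*((3*(-7 - 10)/(-10) - 1)*(3 - 5)) = 51*((3*(-1/10)*(-17) - 1)*(-2)) = 51*((51/10 - 1)*(-2)) = 51*((41/10)*(-2)) = 51*(-41/5) = -2091/5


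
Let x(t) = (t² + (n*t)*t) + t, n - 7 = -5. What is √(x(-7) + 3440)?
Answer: 2*√895 ≈ 59.833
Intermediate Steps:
n = 2 (n = 7 - 5 = 2)
x(t) = t + 3*t² (x(t) = (t² + (2*t)*t) + t = (t² + 2*t²) + t = 3*t² + t = t + 3*t²)
√(x(-7) + 3440) = √(-7*(1 + 3*(-7)) + 3440) = √(-7*(1 - 21) + 3440) = √(-7*(-20) + 3440) = √(140 + 3440) = √3580 = 2*√895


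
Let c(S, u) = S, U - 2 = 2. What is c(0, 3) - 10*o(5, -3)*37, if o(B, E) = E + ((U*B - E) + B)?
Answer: -9250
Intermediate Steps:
U = 4 (U = 2 + 2 = 4)
o(B, E) = 5*B (o(B, E) = E + ((4*B - E) + B) = E + ((-E + 4*B) + B) = E + (-E + 5*B) = 5*B)
c(0, 3) - 10*o(5, -3)*37 = 0 - 50*5*37 = 0 - 10*25*37 = 0 - 250*37 = 0 - 9250 = -9250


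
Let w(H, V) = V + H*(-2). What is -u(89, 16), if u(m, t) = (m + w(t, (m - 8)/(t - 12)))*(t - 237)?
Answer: 68289/4 ≈ 17072.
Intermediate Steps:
w(H, V) = V - 2*H
u(m, t) = (-237 + t)*(m - 2*t + (-8 + m)/(-12 + t)) (u(m, t) = (m + ((m - 8)/(t - 12) - 2*t))*(t - 237) = (m + ((-8 + m)/(-12 + t) - 2*t))*(-237 + t) = (m + (-2*t + (-8 + m)/(-12 + t)))*(-237 + t) = (m - 2*t + (-8 + m)/(-12 + t))*(-237 + t) = (-237 + t)*(m - 2*t + (-8 + m)/(-12 + t)))
-u(89, 16) = -(1896 - 5696*16 - 2*16³ + 498*16² + 2607*89 + 89*16² - 248*89*16)/(-12 + 16) = -(1896 - 91136 - 2*4096 + 498*256 + 232023 + 89*256 - 353152)/4 = -(1896 - 91136 - 8192 + 127488 + 232023 + 22784 - 353152)/4 = -(-68289)/4 = -1*(-68289/4) = 68289/4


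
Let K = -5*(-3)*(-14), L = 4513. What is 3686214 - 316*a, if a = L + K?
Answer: 2326466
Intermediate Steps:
K = -210 (K = 15*(-14) = -210)
a = 4303 (a = 4513 - 210 = 4303)
3686214 - 316*a = 3686214 - 316*4303 = 3686214 - 1359748 = 2326466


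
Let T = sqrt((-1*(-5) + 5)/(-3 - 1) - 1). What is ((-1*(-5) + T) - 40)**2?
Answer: (70 - I*sqrt(14))**2/4 ≈ 1221.5 - 130.96*I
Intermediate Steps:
T = I*sqrt(14)/2 (T = sqrt((5 + 5)/(-4) - 1) = sqrt(10*(-1/4) - 1) = sqrt(-5/2 - 1) = sqrt(-7/2) = I*sqrt(14)/2 ≈ 1.8708*I)
((-1*(-5) + T) - 40)**2 = ((-1*(-5) + I*sqrt(14)/2) - 40)**2 = ((5 + I*sqrt(14)/2) - 40)**2 = (-35 + I*sqrt(14)/2)**2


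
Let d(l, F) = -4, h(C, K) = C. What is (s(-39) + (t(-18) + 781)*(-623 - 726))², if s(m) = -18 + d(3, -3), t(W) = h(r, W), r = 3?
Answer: 1118598139044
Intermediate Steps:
t(W) = 3
s(m) = -22 (s(m) = -18 - 4 = -22)
(s(-39) + (t(-18) + 781)*(-623 - 726))² = (-22 + (3 + 781)*(-623 - 726))² = (-22 + 784*(-1349))² = (-22 - 1057616)² = (-1057638)² = 1118598139044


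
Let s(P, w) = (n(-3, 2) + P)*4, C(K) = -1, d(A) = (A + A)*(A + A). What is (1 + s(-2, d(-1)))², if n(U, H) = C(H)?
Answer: 121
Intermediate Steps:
d(A) = 4*A² (d(A) = (2*A)*(2*A) = 4*A²)
n(U, H) = -1
s(P, w) = -4 + 4*P (s(P, w) = (-1 + P)*4 = -4 + 4*P)
(1 + s(-2, d(-1)))² = (1 + (-4 + 4*(-2)))² = (1 + (-4 - 8))² = (1 - 12)² = (-11)² = 121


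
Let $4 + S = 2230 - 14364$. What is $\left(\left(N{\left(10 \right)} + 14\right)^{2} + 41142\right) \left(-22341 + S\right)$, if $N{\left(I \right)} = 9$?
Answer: $-1436774409$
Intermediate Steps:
$S = -12138$ ($S = -4 + \left(2230 - 14364\right) = -4 - 12134 = -12138$)
$\left(\left(N{\left(10 \right)} + 14\right)^{2} + 41142\right) \left(-22341 + S\right) = \left(\left(9 + 14\right)^{2} + 41142\right) \left(-22341 - 12138\right) = \left(23^{2} + 41142\right) \left(-34479\right) = \left(529 + 41142\right) \left(-34479\right) = 41671 \left(-34479\right) = -1436774409$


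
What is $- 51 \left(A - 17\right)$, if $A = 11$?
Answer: $306$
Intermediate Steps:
$- 51 \left(A - 17\right) = - 51 \left(11 - 17\right) = \left(-51\right) \left(-6\right) = 306$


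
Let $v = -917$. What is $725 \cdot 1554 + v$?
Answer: $1125733$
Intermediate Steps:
$725 \cdot 1554 + v = 725 \cdot 1554 - 917 = 1126650 - 917 = 1125733$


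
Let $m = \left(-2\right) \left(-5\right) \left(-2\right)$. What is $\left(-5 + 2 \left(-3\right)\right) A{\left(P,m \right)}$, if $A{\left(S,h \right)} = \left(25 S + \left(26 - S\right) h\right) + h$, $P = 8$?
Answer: $1980$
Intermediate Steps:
$m = -20$ ($m = 10 \left(-2\right) = -20$)
$A{\left(S,h \right)} = h + 25 S + h \left(26 - S\right)$ ($A{\left(S,h \right)} = \left(25 S + h \left(26 - S\right)\right) + h = h + 25 S + h \left(26 - S\right)$)
$\left(-5 + 2 \left(-3\right)\right) A{\left(P,m \right)} = \left(-5 + 2 \left(-3\right)\right) \left(25 \cdot 8 + 27 \left(-20\right) - 8 \left(-20\right)\right) = \left(-5 - 6\right) \left(200 - 540 + 160\right) = \left(-11\right) \left(-180\right) = 1980$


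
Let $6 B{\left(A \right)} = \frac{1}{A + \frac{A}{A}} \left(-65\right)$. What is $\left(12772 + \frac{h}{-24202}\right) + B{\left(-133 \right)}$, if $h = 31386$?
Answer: $\frac{122395103533}{9583992} \approx 12771.0$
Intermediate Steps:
$B{\left(A \right)} = - \frac{65}{6 \left(1 + A\right)}$ ($B{\left(A \right)} = \frac{\frac{1}{A + \frac{A}{A}} \left(-65\right)}{6} = \frac{\frac{1}{A + 1} \left(-65\right)}{6} = \frac{\frac{1}{1 + A} \left(-65\right)}{6} = \frac{\left(-65\right) \frac{1}{1 + A}}{6} = - \frac{65}{6 \left(1 + A\right)}$)
$\left(12772 + \frac{h}{-24202}\right) + B{\left(-133 \right)} = \left(12772 + \frac{31386}{-24202}\right) - \frac{65}{6 + 6 \left(-133\right)} = \left(12772 + 31386 \left(- \frac{1}{24202}\right)\right) - \frac{65}{6 - 798} = \left(12772 - \frac{15693}{12101}\right) - \frac{65}{-792} = \frac{154538279}{12101} - - \frac{65}{792} = \frac{154538279}{12101} + \frac{65}{792} = \frac{122395103533}{9583992}$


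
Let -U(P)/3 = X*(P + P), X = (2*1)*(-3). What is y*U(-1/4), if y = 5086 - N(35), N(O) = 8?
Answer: -45702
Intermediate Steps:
X = -6 (X = 2*(-3) = -6)
U(P) = 36*P (U(P) = -(-18)*(P + P) = -(-18)*2*P = -(-36)*P = 36*P)
y = 5078 (y = 5086 - 1*8 = 5086 - 8 = 5078)
y*U(-1/4) = 5078*(36*(-1/4)) = 5078*(36*(-1*¼)) = 5078*(36*(-¼)) = 5078*(-9) = -45702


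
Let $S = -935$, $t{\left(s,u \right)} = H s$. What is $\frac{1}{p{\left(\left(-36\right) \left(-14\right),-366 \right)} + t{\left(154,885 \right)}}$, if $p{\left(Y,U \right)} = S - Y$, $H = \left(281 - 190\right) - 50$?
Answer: $\frac{1}{4875} \approx 0.00020513$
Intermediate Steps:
$H = 41$ ($H = 91 - 50 = 41$)
$t{\left(s,u \right)} = 41 s$
$p{\left(Y,U \right)} = -935 - Y$
$\frac{1}{p{\left(\left(-36\right) \left(-14\right),-366 \right)} + t{\left(154,885 \right)}} = \frac{1}{\left(-935 - \left(-36\right) \left(-14\right)\right) + 41 \cdot 154} = \frac{1}{\left(-935 - 504\right) + 6314} = \frac{1}{-1439 + 6314} = \frac{1}{4875}$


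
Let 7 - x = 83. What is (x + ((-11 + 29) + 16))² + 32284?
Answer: 34048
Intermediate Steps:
x = -76 (x = 7 - 1*83 = 7 - 83 = -76)
(x + ((-11 + 29) + 16))² + 32284 = (-76 + ((-11 + 29) + 16))² + 32284 = (-76 + (18 + 16))² + 32284 = (-76 + 34)² + 32284 = (-42)² + 32284 = 1764 + 32284 = 34048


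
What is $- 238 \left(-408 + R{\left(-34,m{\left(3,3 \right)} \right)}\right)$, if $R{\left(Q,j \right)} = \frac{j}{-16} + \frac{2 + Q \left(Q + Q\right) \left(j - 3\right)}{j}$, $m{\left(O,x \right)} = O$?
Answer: $\frac{2327759}{24} \approx 96990.0$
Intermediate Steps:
$R{\left(Q,j \right)} = - \frac{j}{16} + \frac{2 + 2 Q^{2} \left(-3 + j\right)}{j}$ ($R{\left(Q,j \right)} = j \left(- \frac{1}{16}\right) + \frac{2 + Q 2 Q \left(-3 + j\right)}{j} = - \frac{j}{16} + \frac{2 + Q 2 Q \left(-3 + j\right)}{j} = - \frac{j}{16} + \frac{2 + 2 Q^{2} \left(-3 + j\right)}{j}$)
$- 238 \left(-408 + R{\left(-34,m{\left(3,3 \right)} \right)}\right) = - 238 \left(-408 + \frac{32 - 96 \left(-34\right)^{2} + 3 \left(\left(-1\right) 3 + 32 \left(-34\right)^{2}\right)}{16 \cdot 3}\right) = - 238 \left(-408 + \frac{1}{16} \cdot \frac{1}{3} \left(32 - 110976 + 3 \left(-3 + 32 \cdot 1156\right)\right)\right) = - 238 \left(-408 + \frac{1}{16} \cdot \frac{1}{3} \left(32 - 110976 + 3 \left(-3 + 36992\right)\right)\right) = - 238 \left(-408 + \frac{1}{16} \cdot \frac{1}{3} \left(32 - 110976 + 3 \cdot 36989\right)\right) = - 238 \left(-408 + \frac{1}{16} \cdot \frac{1}{3} \left(32 - 110976 + 110967\right)\right) = - 238 \left(-408 + \frac{1}{16} \cdot \frac{1}{3} \cdot 23\right) = - 238 \left(-408 + \frac{23}{48}\right) = \left(-238\right) \left(- \frac{19561}{48}\right) = \frac{2327759}{24}$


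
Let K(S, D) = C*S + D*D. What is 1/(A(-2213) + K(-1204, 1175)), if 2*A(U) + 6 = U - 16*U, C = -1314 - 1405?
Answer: 2/9341791 ≈ 2.1409e-7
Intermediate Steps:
C = -2719
K(S, D) = D**2 - 2719*S (K(S, D) = -2719*S + D*D = -2719*S + D**2 = D**2 - 2719*S)
A(U) = -3 - 15*U/2 (A(U) = -3 + (U - 16*U)/2 = -3 + (-15*U)/2 = -3 - 15*U/2)
1/(A(-2213) + K(-1204, 1175)) = 1/((-3 - 15/2*(-2213)) + (1175**2 - 2719*(-1204))) = 1/((-3 + 33195/2) + (1380625 + 3273676)) = 1/(33189/2 + 4654301) = 1/(9341791/2) = 2/9341791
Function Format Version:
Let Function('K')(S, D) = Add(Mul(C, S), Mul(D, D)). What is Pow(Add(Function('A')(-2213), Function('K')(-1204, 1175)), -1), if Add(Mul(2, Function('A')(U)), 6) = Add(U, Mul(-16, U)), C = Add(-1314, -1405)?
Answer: Rational(2, 9341791) ≈ 2.1409e-7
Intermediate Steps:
C = -2719
Function('K')(S, D) = Add(Pow(D, 2), Mul(-2719, S)) (Function('K')(S, D) = Add(Mul(-2719, S), Mul(D, D)) = Add(Mul(-2719, S), Pow(D, 2)) = Add(Pow(D, 2), Mul(-2719, S)))
Function('A')(U) = Add(-3, Mul(Rational(-15, 2), U)) (Function('A')(U) = Add(-3, Mul(Rational(1, 2), Add(U, Mul(-16, U)))) = Add(-3, Mul(Rational(1, 2), Mul(-15, U))) = Add(-3, Mul(Rational(-15, 2), U)))
Pow(Add(Function('A')(-2213), Function('K')(-1204, 1175)), -1) = Pow(Add(Add(-3, Mul(Rational(-15, 2), -2213)), Add(Pow(1175, 2), Mul(-2719, -1204))), -1) = Pow(Add(Add(-3, Rational(33195, 2)), Add(1380625, 3273676)), -1) = Pow(Add(Rational(33189, 2), 4654301), -1) = Pow(Rational(9341791, 2), -1) = Rational(2, 9341791)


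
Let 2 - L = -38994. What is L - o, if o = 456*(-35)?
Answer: 54956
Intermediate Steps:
L = 38996 (L = 2 - 1*(-38994) = 2 + 38994 = 38996)
o = -15960
L - o = 38996 - 1*(-15960) = 38996 + 15960 = 54956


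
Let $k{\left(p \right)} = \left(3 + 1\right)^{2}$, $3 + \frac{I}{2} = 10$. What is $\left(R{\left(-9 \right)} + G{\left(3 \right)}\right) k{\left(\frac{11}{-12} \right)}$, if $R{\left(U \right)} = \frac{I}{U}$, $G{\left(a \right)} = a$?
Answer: $\frac{208}{9} \approx 23.111$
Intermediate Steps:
$I = 14$ ($I = -6 + 2 \cdot 10 = -6 + 20 = 14$)
$R{\left(U \right)} = \frac{14}{U}$
$k{\left(p \right)} = 16$ ($k{\left(p \right)} = 4^{2} = 16$)
$\left(R{\left(-9 \right)} + G{\left(3 \right)}\right) k{\left(\frac{11}{-12} \right)} = \left(\frac{14}{-9} + 3\right) 16 = \left(14 \left(- \frac{1}{9}\right) + 3\right) 16 = \left(- \frac{14}{9} + 3\right) 16 = \frac{13}{9} \cdot 16 = \frac{208}{9}$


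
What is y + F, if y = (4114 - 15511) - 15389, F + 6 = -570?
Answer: -27362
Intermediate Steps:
F = -576 (F = -6 - 570 = -576)
y = -26786 (y = -11397 - 15389 = -26786)
y + F = -26786 - 576 = -27362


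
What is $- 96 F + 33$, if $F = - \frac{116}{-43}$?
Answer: $- \frac{9717}{43} \approx -225.98$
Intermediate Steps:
$F = \frac{116}{43}$ ($F = \left(-116\right) \left(- \frac{1}{43}\right) = \frac{116}{43} \approx 2.6977$)
$- 96 F + 33 = \left(-96\right) \frac{116}{43} + 33 = - \frac{11136}{43} + 33 = - \frac{9717}{43}$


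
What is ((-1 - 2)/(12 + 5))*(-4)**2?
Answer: -48/17 ≈ -2.8235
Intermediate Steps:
((-1 - 2)/(12 + 5))*(-4)**2 = -3/17*16 = -48/17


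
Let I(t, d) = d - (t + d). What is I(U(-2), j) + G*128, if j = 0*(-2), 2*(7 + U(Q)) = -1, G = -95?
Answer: -24305/2 ≈ -12153.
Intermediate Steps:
U(Q) = -15/2 (U(Q) = -7 + (½)*(-1) = -7 - ½ = -15/2)
j = 0
I(t, d) = -t (I(t, d) = d - (d + t) = d + (-d - t) = -t)
I(U(-2), j) + G*128 = -1*(-15/2) - 95*128 = 15/2 - 12160 = -24305/2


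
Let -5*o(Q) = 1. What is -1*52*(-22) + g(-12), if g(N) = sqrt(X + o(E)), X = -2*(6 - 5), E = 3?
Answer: 1144 + I*sqrt(55)/5 ≈ 1144.0 + 1.4832*I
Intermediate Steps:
X = -2 (X = -2*1 = -2)
o(Q) = -1/5 (o(Q) = -1/5*1 = -1/5)
g(N) = I*sqrt(55)/5 (g(N) = sqrt(-2 - 1/5) = sqrt(-11/5) = I*sqrt(55)/5)
-1*52*(-22) + g(-12) = -1*52*(-22) + I*sqrt(55)/5 = -52*(-22) + I*sqrt(55)/5 = 1144 + I*sqrt(55)/5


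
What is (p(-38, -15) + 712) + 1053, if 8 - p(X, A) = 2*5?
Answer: 1763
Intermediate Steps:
p(X, A) = -2 (p(X, A) = 8 - 2*5 = 8 - 1*10 = 8 - 10 = -2)
(p(-38, -15) + 712) + 1053 = (-2 + 712) + 1053 = 710 + 1053 = 1763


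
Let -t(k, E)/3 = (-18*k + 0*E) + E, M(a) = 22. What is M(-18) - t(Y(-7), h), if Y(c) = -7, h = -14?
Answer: 358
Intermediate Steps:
t(k, E) = -3*E + 54*k (t(k, E) = -3*((-18*k + 0*E) + E) = -3*((-18*k + 0) + E) = -3*(-18*k + E) = -3*(E - 18*k) = -3*E + 54*k)
M(-18) - t(Y(-7), h) = 22 - (-3*(-14) + 54*(-7)) = 22 - (42 - 378) = 22 - 1*(-336) = 22 + 336 = 358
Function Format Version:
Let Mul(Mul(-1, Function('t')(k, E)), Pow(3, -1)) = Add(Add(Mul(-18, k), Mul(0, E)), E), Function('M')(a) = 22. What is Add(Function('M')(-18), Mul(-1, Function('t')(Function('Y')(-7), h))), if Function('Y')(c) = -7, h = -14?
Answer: 358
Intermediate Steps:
Function('t')(k, E) = Add(Mul(-3, E), Mul(54, k)) (Function('t')(k, E) = Mul(-3, Add(Add(Mul(-18, k), Mul(0, E)), E)) = Mul(-3, Add(Add(Mul(-18, k), 0), E)) = Mul(-3, Add(Mul(-18, k), E)) = Mul(-3, Add(E, Mul(-18, k))) = Add(Mul(-3, E), Mul(54, k)))
Add(Function('M')(-18), Mul(-1, Function('t')(Function('Y')(-7), h))) = Add(22, Mul(-1, Add(Mul(-3, -14), Mul(54, -7)))) = Add(22, Mul(-1, Add(42, -378))) = Add(22, Mul(-1, -336)) = Add(22, 336) = 358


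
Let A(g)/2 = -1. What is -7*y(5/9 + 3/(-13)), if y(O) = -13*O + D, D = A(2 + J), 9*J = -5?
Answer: 392/9 ≈ 43.556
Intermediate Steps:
J = -5/9 (J = (1/9)*(-5) = -5/9 ≈ -0.55556)
A(g) = -2 (A(g) = 2*(-1) = -2)
D = -2
y(O) = -2 - 13*O (y(O) = -13*O - 2 = -2 - 13*O)
-7*y(5/9 + 3/(-13)) = -7*(-2 - 13*(5/9 + 3/(-13))) = -7*(-2 - 13*(5*(1/9) + 3*(-1/13))) = -7*(-2 - 13*(5/9 - 3/13)) = -7*(-2 - 13*38/117) = -7*(-2 - 38/9) = -7*(-56/9) = 392/9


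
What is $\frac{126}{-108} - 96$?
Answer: $- \frac{583}{6} \approx -97.167$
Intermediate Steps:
$\frac{126}{-108} - 96 = 126 \left(- \frac{1}{108}\right) - 96 = - \frac{7}{6} - 96 = - \frac{583}{6}$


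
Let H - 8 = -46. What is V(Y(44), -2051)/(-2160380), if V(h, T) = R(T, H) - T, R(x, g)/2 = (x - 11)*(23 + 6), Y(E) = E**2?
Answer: 23509/432076 ≈ 0.054409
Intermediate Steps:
H = -38 (H = 8 - 46 = -38)
R(x, g) = -638 + 58*x (R(x, g) = 2*((x - 11)*(23 + 6)) = 2*((-11 + x)*29) = 2*(-319 + 29*x) = -638 + 58*x)
V(h, T) = -638 + 57*T (V(h, T) = (-638 + 58*T) - T = -638 + 57*T)
V(Y(44), -2051)/(-2160380) = (-638 + 57*(-2051))/(-2160380) = (-638 - 116907)*(-1/2160380) = -117545*(-1/2160380) = 23509/432076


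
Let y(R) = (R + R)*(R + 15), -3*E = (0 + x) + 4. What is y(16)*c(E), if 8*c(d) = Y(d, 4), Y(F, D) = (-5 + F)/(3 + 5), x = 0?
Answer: -589/6 ≈ -98.167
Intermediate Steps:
Y(F, D) = -5/8 + F/8 (Y(F, D) = (-5 + F)/8 = (-5 + F)*(1/8) = -5/8 + F/8)
E = -4/3 (E = -((0 + 0) + 4)/3 = -(0 + 4)/3 = -1/3*4 = -4/3 ≈ -1.3333)
c(d) = -5/64 + d/64 (c(d) = (-5/8 + d/8)/8 = -5/64 + d/64)
y(R) = 2*R*(15 + R) (y(R) = (2*R)*(15 + R) = 2*R*(15 + R))
y(16)*c(E) = (2*16*(15 + 16))*(-5/64 + (1/64)*(-4/3)) = (2*16*31)*(-5/64 - 1/48) = 992*(-19/192) = -589/6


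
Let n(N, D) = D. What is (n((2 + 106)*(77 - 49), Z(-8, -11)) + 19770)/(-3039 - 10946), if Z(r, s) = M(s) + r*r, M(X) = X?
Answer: -19823/13985 ≈ -1.4174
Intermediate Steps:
Z(r, s) = s + r² (Z(r, s) = s + r*r = s + r²)
(n((2 + 106)*(77 - 49), Z(-8, -11)) + 19770)/(-3039 - 10946) = ((-11 + (-8)²) + 19770)/(-3039 - 10946) = ((-11 + 64) + 19770)/(-13985) = (53 + 19770)*(-1/13985) = 19823*(-1/13985) = -19823/13985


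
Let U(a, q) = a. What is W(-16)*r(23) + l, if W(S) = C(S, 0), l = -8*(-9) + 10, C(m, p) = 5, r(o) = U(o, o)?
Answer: 197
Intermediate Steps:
r(o) = o
l = 82 (l = 72 + 10 = 82)
W(S) = 5
W(-16)*r(23) + l = 5*23 + 82 = 115 + 82 = 197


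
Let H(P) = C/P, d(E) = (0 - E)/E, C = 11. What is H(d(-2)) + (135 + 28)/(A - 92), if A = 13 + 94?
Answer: -2/15 ≈ -0.13333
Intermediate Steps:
d(E) = -1 (d(E) = (-E)/E = -1)
A = 107
H(P) = 11/P
H(d(-2)) + (135 + 28)/(A - 92) = 11/(-1) + (135 + 28)/(107 - 92) = 11*(-1) + 163/15 = -11 + 163*(1/15) = -11 + 163/15 = -2/15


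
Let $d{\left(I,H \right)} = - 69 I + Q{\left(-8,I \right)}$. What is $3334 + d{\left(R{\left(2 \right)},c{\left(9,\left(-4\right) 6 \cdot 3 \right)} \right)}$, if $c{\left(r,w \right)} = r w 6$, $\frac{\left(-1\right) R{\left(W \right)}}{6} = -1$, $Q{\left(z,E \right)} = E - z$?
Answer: $2934$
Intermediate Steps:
$R{\left(W \right)} = 6$ ($R{\left(W \right)} = \left(-6\right) \left(-1\right) = 6$)
$c{\left(r,w \right)} = 6 r w$
$d{\left(I,H \right)} = 8 - 68 I$ ($d{\left(I,H \right)} = - 69 I + \left(I - -8\right) = - 69 I + \left(I + 8\right) = - 69 I + \left(8 + I\right) = 8 - 68 I$)
$3334 + d{\left(R{\left(2 \right)},c{\left(9,\left(-4\right) 6 \cdot 3 \right)} \right)} = 3334 + \left(8 - 408\right) = 3334 - 400 = 2934$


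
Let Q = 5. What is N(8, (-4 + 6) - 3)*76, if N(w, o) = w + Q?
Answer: 988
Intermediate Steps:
N(w, o) = 5 + w (N(w, o) = w + 5 = 5 + w)
N(8, (-4 + 6) - 3)*76 = (5 + 8)*76 = 13*76 = 988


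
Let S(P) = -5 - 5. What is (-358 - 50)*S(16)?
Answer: 4080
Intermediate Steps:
S(P) = -10
(-358 - 50)*S(16) = (-358 - 50)*(-10) = -408*(-10) = 4080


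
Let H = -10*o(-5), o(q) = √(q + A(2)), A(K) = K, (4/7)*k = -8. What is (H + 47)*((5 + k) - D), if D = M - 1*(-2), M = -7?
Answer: -188 + 40*I*√3 ≈ -188.0 + 69.282*I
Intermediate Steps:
k = -14 (k = (7/4)*(-8) = -14)
o(q) = √(2 + q) (o(q) = √(q + 2) = √(2 + q))
H = -10*I*√3 (H = -10*√(2 - 5) = -10*I*√3 ≈ -17.32*I)
D = -5 (D = -7 - 1*(-2) = -7 + 2 = -5)
(H + 47)*((5 + k) - D) = (-10*I*√3 + 47)*((5 - 14) - 1*(-5)) = (47 - 10*I*√3)*(-9 + 5) = (47 - 10*I*√3)*(-4) = -188 + 40*I*√3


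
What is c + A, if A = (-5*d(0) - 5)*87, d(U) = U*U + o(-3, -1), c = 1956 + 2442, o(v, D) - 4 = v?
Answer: 3528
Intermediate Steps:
o(v, D) = 4 + v
c = 4398
d(U) = 1 + U² (d(U) = U*U + (4 - 3) = U² + 1 = 1 + U²)
A = -870 (A = (-5*(1 + 0²) - 5)*87 = (-5*(1 + 0) - 5)*87 = (-5*1 - 5)*87 = (-5 - 5)*87 = -10*87 = -870)
c + A = 4398 - 870 = 3528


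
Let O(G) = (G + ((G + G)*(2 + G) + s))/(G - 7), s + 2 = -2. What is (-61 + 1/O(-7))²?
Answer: 13053769/3481 ≈ 3750.0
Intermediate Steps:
s = -4 (s = -2 - 2 = -4)
O(G) = (-4 + G + 2*G*(2 + G))/(-7 + G) (O(G) = (G + ((G + G)*(2 + G) - 4))/(G - 7) = (G + ((2*G)*(2 + G) - 4))/(-7 + G) = (G + (2*G*(2 + G) - 4))/(-7 + G) = (G + (-4 + 2*G*(2 + G)))/(-7 + G) = (-4 + G + 2*G*(2 + G))/(-7 + G))
(-61 + 1/O(-7))² = (-61 + 1/((-4 + 2*(-7)² + 5*(-7))/(-7 - 7)))² = (-61 + 1/((-4 + 2*49 - 35)/(-14)))² = (-61 + 1/(-(-4 + 98 - 35)/14))² = (-61 + 1/(-1/14*59))² = (-61 + 1/(-59/14))² = (-61 - 14/59)² = (-3613/59)² = 13053769/3481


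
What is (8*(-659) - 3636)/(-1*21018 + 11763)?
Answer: 8908/9255 ≈ 0.96251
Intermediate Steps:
(8*(-659) - 3636)/(-1*21018 + 11763) = (-5272 - 3636)/(-21018 + 11763) = -8908/(-9255) = -8908*(-1/9255) = 8908/9255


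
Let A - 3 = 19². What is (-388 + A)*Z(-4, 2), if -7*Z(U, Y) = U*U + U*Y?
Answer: 192/7 ≈ 27.429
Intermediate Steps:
Z(U, Y) = -U²/7 - U*Y/7 (Z(U, Y) = -(U*U + U*Y)/7 = -(U² + U*Y)/7 = -U²/7 - U*Y/7)
A = 364 (A = 3 + 19² = 3 + 361 = 364)
(-388 + A)*Z(-4, 2) = (-388 + 364)*(-⅐*(-4)*(-4 + 2)) = -(-24)*(-4)*(-2)/7 = -24*(-8/7) = 192/7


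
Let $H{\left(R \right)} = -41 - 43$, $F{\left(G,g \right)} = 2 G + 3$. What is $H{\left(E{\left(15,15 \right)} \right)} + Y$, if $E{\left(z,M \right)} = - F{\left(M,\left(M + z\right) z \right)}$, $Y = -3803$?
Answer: $-3887$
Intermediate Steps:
$F{\left(G,g \right)} = 3 + 2 G$
$E{\left(z,M \right)} = -3 - 2 M$ ($E{\left(z,M \right)} = - (3 + 2 M) = -3 - 2 M$)
$H{\left(R \right)} = -84$ ($H{\left(R \right)} = -41 - 43 = -84$)
$H{\left(E{\left(15,15 \right)} \right)} + Y = -84 - 3803 = -3887$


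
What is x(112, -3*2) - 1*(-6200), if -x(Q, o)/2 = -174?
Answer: 6548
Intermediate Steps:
x(Q, o) = 348 (x(Q, o) = -2*(-174) = 348)
x(112, -3*2) - 1*(-6200) = 348 - 1*(-6200) = 348 + 6200 = 6548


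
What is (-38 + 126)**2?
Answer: 7744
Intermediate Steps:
(-38 + 126)**2 = 88**2 = 7744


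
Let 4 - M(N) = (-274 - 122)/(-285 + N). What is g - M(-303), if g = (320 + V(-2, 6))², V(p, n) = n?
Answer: 5207361/49 ≈ 1.0627e+5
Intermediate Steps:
M(N) = 4 + 396/(-285 + N) (M(N) = 4 - (-274 - 122)/(-285 + N) = 4 - (-396)/(-285 + N) = 4 + 396/(-285 + N))
g = 106276 (g = (320 + 6)² = 326² = 106276)
g - M(-303) = 106276 - 4*(-186 - 303)/(-285 - 303) = 106276 - 4*(-489)/(-588) = 106276 - 4*(-1)*(-489)/588 = 106276 - 1*163/49 = 106276 - 163/49 = 5207361/49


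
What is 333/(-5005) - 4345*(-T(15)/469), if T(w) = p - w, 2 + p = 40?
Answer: 71431214/335335 ≈ 213.01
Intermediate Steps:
p = 38 (p = -2 + 40 = 38)
T(w) = 38 - w
333/(-5005) - 4345*(-T(15)/469) = 333/(-5005) - 4345/((-469/(38 - 1*15))) = 333*(-1/5005) - 4345/((-469/(38 - 15))) = -333/5005 - 4345/((-469/23)) = -333/5005 - 4345/((-469*1/23)) = -333/5005 - 4345/(-469/23) = -333/5005 - 4345*(-23/469) = -333/5005 + 99935/469 = 71431214/335335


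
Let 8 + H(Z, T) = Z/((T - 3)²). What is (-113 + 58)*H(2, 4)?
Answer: 330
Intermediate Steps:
H(Z, T) = -8 + Z/(-3 + T)² (H(Z, T) = -8 + Z/((T - 3)²) = -8 + Z/((-3 + T)²) = -8 + Z/(-3 + T)²)
(-113 + 58)*H(2, 4) = (-113 + 58)*(-8 + 2/(-3 + 4)²) = -55*(-8 + 2/1²) = -55*(-8 + 2*1) = -55*(-8 + 2) = -55*(-6) = 330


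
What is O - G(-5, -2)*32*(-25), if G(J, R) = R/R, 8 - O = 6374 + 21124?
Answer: -26690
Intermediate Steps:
O = -27490 (O = 8 - (6374 + 21124) = 8 - 1*27498 = 8 - 27498 = -27490)
G(J, R) = 1
O - G(-5, -2)*32*(-25) = -27490 - 1*32*(-25) = -27490 - 32*(-25) = -27490 - 1*(-800) = -27490 + 800 = -26690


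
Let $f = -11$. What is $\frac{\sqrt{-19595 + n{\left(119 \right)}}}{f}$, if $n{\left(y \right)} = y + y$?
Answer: $- \frac{i \sqrt{19357}}{11} \approx - 12.648 i$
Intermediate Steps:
$n{\left(y \right)} = 2 y$
$\frac{\sqrt{-19595 + n{\left(119 \right)}}}{f} = \frac{\sqrt{-19595 + 2 \cdot 119}}{-11} = \sqrt{-19595 + 238} \left(- \frac{1}{11}\right) = \sqrt{-19357} \left(- \frac{1}{11}\right) = i \sqrt{19357} \left(- \frac{1}{11}\right) = - \frac{i \sqrt{19357}}{11}$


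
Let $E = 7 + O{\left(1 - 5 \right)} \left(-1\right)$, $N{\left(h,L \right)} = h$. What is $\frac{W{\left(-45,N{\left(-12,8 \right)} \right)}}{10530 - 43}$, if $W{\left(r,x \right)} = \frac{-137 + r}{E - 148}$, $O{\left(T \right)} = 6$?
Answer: $\frac{26}{220227} \approx 0.00011806$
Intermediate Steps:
$E = 1$ ($E = 7 + 6 \left(-1\right) = 7 - 6 = 1$)
$W{\left(r,x \right)} = \frac{137}{147} - \frac{r}{147}$ ($W{\left(r,x \right)} = \frac{-137 + r}{1 - 148} = \frac{-137 + r}{-147} = \left(-137 + r\right) \left(- \frac{1}{147}\right) = \frac{137}{147} - \frac{r}{147}$)
$\frac{W{\left(-45,N{\left(-12,8 \right)} \right)}}{10530 - 43} = \frac{\frac{137}{147} - - \frac{15}{49}}{10530 - 43} = \frac{\frac{137}{147} + \frac{15}{49}}{10487} = \frac{26}{21} \cdot \frac{1}{10487} = \frac{26}{220227}$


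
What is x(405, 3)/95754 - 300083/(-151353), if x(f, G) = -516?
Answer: 4776008239/2415442527 ≈ 1.9773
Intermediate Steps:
x(405, 3)/95754 - 300083/(-151353) = -516/95754 - 300083/(-151353) = -516*1/95754 - 300083*(-1/151353) = -86/15959 + 300083/151353 = 4776008239/2415442527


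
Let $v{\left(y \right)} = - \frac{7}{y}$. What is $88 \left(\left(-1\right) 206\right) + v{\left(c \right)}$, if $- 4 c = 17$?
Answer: $- \frac{308148}{17} \approx -18126.0$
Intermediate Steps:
$c = - \frac{17}{4}$ ($c = \left(- \frac{1}{4}\right) 17 = - \frac{17}{4} \approx -4.25$)
$88 \left(\left(-1\right) 206\right) + v{\left(c \right)} = 88 \left(\left(-1\right) 206\right) - \frac{7}{- \frac{17}{4}} = 88 \left(-206\right) - - \frac{28}{17} = -18128 + \frac{28}{17} = - \frac{308148}{17}$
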